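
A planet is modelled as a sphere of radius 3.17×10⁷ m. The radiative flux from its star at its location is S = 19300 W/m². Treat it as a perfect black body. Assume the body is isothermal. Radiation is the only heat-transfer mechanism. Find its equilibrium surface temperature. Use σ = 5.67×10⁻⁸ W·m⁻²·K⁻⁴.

At equilibrium, absorbed power = emitted power.
Absorbing cross-section = πr² = 3.157×10¹⁵ m²; emitting surface = 4πr² = 1.263×10¹⁶ m² (ratio 4).
S·A_cross = εσ·A_surf·T⁴  ⇒  T⁴ = S/(4σ).
T⁴ = 1.00·19300/(4·5.67×10⁻⁸) = 8.510×10¹⁰ K⁴.
T = (8.510×10¹⁰)^(1/4).

T ≈ 540 K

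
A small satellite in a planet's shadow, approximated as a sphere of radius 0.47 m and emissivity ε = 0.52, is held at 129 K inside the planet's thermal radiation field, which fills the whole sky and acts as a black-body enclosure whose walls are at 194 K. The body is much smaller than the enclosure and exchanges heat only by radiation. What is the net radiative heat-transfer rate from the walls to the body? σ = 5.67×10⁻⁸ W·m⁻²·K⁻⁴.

For a small grey body in a large enclosure: P_net = εσA(T_body⁴ − T_wall⁴).
A = 4πr² = 2.776 m²; T_body⁴ − T_wall⁴ = 2.769×10⁸ − 1.416×10⁹ = -1.140×10⁹ K⁴.
|P_net| = 0.52·5.67×10⁻⁸·2.776·1.140×10⁹.

P_net ≈ 93.3 W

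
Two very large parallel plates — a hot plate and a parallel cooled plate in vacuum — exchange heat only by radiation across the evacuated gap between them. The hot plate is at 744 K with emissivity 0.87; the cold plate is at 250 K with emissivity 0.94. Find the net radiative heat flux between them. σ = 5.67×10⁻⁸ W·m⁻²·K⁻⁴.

q ≈ 14100 W/m²

For two infinite grey parallel plates, q = σ(T₁⁴ − T₂⁴)/(1/ε₁ + 1/ε₂ − 1).
T₁⁴ − T₂⁴ = 3.064×10¹¹ − 3.906×10⁹ = 3.025×10¹¹ K⁴.
1/ε₁ + 1/ε₂ − 1 = 1.149 + 1.064 − 1 = 1.213.
q = 5.67×10⁻⁸ × 3.025×10¹¹ / 1.213.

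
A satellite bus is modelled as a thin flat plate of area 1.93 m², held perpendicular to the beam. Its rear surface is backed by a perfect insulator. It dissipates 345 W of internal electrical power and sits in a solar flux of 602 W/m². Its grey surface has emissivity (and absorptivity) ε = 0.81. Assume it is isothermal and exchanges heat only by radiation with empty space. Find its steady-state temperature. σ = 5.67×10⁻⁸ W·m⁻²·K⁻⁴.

T ≈ 347 K

At steady state, absorbed solar power + internal power = radiated power.
Absorbed: α·S·A_cross = 0.81·602·1.930 = 941.1 W (cross-section A).
Total input = 941.1 + 345 = 1286 W.
Radiated: εσ·A_surf·T⁴ with A_surf = A = 1.930 m².
T⁴ = 1286/(0.81·5.67×10⁻⁸·1.930) = 1.451×10¹⁰ K⁴.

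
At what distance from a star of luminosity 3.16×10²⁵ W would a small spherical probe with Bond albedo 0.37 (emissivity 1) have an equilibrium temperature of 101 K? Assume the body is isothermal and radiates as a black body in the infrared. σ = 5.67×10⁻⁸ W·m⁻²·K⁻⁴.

d ≈ 2.59×10¹¹ m

For an isothermal black-emitting sphere, (1−a)S·πr² = σ·4πr²·T⁴ ⇒ S = 4σT⁴/(1−a).
S = 4·5.67×10⁻⁸·(101)⁴/0.630 = 37.46 W/m².
Flux falls as S = L/(4πd²), so d = √(L/(4πS)) = √(3.16×10²⁵/(4π·37.46)).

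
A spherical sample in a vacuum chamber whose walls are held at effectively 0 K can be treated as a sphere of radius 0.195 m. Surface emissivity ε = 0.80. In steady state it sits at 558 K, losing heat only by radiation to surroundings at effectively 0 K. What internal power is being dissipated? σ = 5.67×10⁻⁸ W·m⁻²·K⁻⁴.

P ≈ 2100 W

Steady state: P = εσA T⁴.
A = 4πr² = 0.4778 m²; T⁴ = (558)⁴ = 9.695×10¹⁰ K⁴.
P = 0.80 × 5.67×10⁻⁸ × 0.4778 × 9.695×10¹⁰.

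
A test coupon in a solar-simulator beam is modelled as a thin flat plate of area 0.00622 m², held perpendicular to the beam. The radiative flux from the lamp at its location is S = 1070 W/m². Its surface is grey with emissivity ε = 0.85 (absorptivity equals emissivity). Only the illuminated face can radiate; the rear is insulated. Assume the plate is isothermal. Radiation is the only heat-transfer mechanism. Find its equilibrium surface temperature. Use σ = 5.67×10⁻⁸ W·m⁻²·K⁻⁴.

At equilibrium, absorbed power = emitted power.
Absorbing cross-section = A = 0.006220 m²; emitting surface = A = 0.006220 m² (ratio 1).
εS·A_cross = εσ·A_surf·T⁴  ⇒  T⁴ = S/(1σ)   (ε cancels).
T⁴ = 1070/(1·5.67×10⁻⁸) = 1.887×10¹⁰ K⁴.
T = (1.887×10¹⁰)^(1/4).

T ≈ 371 K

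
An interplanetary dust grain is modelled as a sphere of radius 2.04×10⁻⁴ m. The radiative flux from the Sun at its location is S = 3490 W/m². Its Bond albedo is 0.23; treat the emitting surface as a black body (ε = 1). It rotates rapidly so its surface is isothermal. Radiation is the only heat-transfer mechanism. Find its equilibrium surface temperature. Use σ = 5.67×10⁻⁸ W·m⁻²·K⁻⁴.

T ≈ 330 K

At equilibrium, absorbed power = emitted power.
Absorbing cross-section = πr² = 1.307×10⁻⁷ m²; emitting surface = 4πr² = 5.230×10⁻⁷ m² (ratio 4).
(1−a)S·A_cross = εσ·A_surf·T⁴  ⇒  T⁴ = (1−a)S/(4σ).
T⁴ = 0.770·3490/(4·5.67×10⁻⁸) = 1.185×10¹⁰ K⁴.
T = (1.185×10¹⁰)^(1/4).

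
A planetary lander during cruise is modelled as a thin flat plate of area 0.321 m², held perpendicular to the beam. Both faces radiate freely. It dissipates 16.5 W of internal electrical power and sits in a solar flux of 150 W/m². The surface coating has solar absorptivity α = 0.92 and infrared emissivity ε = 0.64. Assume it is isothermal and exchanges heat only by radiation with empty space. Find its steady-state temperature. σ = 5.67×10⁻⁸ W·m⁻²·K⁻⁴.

T ≈ 226 K

At steady state, absorbed solar power + internal power = radiated power.
Absorbed: α·S·A_cross = 0.92·150·0.3210 = 44.30 W (cross-section A).
Total input = 44.30 + 16.5 = 60.80 W.
Radiated: εσ·A_surf·T⁴ with A_surf = 2A = 0.6420 m².
T⁴ = 60.80/(0.64·5.67×10⁻⁸·0.6420) = 2.610×10⁹ K⁴.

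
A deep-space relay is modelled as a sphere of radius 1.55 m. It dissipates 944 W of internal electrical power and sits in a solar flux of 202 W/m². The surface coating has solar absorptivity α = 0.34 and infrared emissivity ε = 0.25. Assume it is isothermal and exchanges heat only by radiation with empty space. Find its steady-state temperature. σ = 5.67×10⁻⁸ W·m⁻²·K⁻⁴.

At steady state, absorbed solar power + internal power = radiated power.
Absorbed: α·S·A_cross = 0.34·202·7.548 = 518.4 W (cross-section πr²).
Total input = 518.4 + 944 = 1462 W.
Radiated: εσ·A_surf·T⁴ with A_surf = 4πr² = 30.19 m².
T⁴ = 1462/(0.25·5.67×10⁻⁸·30.19) = 3.417×10⁹ K⁴.

T ≈ 242 K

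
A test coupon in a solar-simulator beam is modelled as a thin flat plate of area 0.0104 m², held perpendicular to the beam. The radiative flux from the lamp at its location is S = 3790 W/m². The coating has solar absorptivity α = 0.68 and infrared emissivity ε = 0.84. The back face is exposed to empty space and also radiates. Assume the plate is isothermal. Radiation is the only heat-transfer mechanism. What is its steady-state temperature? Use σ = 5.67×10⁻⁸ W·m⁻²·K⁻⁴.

T ≈ 406 K

At equilibrium, absorbed power = emitted power.
Absorbing cross-section = A = 0.01040 m²; emitting surface = 2A = 0.02080 m² (ratio 2).
αS·A_cross = εσ·A_surf·T⁴  ⇒  T⁴ = αS/(ε·2σ).
T⁴ = 0.680·3790/(0.84·2·5.67×10⁻⁸) = 2.706×10¹⁰ K⁴.
T = (2.706×10¹⁰)^(1/4).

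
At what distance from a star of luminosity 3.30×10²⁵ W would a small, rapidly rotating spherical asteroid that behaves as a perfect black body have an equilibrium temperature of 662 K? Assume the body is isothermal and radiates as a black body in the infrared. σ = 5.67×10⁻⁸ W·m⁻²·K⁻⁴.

d ≈ 7.76×10⁹ m

For an isothermal black-emitting sphere, (1−a)S·πr² = σ·4πr²·T⁴ ⇒ S = 4σT⁴/(1−a).
S = 4·5.67×10⁻⁸·(662)⁴/1.00 = 43560 W/m².
Flux falls as S = L/(4πd²), so d = √(L/(4πS)) = √(3.30×10²⁵/(4π·43560)).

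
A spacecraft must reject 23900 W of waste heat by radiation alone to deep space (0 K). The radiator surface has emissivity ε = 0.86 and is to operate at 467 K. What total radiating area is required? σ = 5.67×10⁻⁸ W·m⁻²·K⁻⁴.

P = εσA T⁴ ⇒ A = P/(εσT⁴).
T⁴ = 4.756×10¹⁰ K⁴.
A = 23900/(0.86 × 5.67×10⁻⁸ × 4.756×10¹⁰).

A ≈ 10.3 m²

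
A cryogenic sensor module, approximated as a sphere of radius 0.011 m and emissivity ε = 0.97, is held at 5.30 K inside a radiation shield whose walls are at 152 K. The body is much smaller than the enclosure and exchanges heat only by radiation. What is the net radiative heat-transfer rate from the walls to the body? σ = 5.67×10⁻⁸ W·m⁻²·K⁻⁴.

For a small grey body in a large enclosure: P_net = εσA(T_body⁴ − T_wall⁴).
A = 4πr² = 0.001521 m²; T_body⁴ − T_wall⁴ = 789.0 − 5.338×10⁸ = -5.338×10⁸ K⁴.
|P_net| = 0.97·5.67×10⁻⁸·0.001521·5.338×10⁸.

P_net ≈ 0.0446 W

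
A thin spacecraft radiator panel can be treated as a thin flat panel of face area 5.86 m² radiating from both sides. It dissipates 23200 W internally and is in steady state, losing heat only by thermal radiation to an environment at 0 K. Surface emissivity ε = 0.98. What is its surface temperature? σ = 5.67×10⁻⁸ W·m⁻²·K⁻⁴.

Steady state: internal power = radiated power, P = εσA T⁴.
Radiating area A = 2·5.86 = 11.72 m².
T⁴ = P/(εσA) = 23200/(0.98·5.67×10⁻⁸·11.72) = 3.562×10¹⁰ K⁴.
T = (3.562×10¹⁰)^(1/4).

T ≈ 434 K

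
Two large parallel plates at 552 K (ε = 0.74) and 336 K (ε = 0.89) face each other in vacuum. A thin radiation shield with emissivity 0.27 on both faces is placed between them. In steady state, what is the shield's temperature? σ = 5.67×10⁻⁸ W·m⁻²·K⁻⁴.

T_s ≈ 477 K

In steady state the net flux on the hot side equals that on the cold side.
σ(T₁⁴−T_s⁴)/D₁ = σ(T_s⁴−T₂⁴)/D₂, with D₁ = 1/ε₁+1/ε_s−1 = 4.055, D₂ = 1/ε_s+1/ε₂−1 = 3.827.
Solve for T_s⁴: T_s⁴ = (D₂·T₁⁴ + D₁·T₂⁴)/(D₁+D₂) = 5.164×10¹⁰ K⁴.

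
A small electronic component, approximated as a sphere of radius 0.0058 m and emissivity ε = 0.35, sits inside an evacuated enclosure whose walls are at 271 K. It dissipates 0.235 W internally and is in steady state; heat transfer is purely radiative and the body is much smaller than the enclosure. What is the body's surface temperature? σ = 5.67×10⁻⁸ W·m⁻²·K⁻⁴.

T ≈ 428 K

For a small grey body in a large enclosure, net radiated power = εσA(T⁴ − T_w⁴).
Steady state: P = εσA(T⁴ − T_w⁴) with A = 4πr² = 4.227×10⁻⁴ m².
T⁴ = P/(εσA) + T_w⁴ = 0.235/(0.35·5.67×10⁻⁸·4.227×10⁻⁴) + (271)⁴
    = 2.801×10¹⁰ + 5.394×10⁹ = 3.341×10¹⁰ K⁴.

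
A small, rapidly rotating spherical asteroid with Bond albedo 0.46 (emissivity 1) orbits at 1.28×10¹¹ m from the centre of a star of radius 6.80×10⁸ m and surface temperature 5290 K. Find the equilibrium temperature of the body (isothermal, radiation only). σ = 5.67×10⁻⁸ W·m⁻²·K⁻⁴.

T ≈ 234 K

The star's surface emits σT_*⁴; at distance d the flux is S = σT_*⁴(R_*/d)².
S = 5.67×10⁻⁸·(5290)⁴·(6.80×10⁸/1.28×10¹¹)² = 1253 W/m².
For an isothermal sphere T⁴ = (1−a)S/(4σ) = 2.984×10⁹ K⁴.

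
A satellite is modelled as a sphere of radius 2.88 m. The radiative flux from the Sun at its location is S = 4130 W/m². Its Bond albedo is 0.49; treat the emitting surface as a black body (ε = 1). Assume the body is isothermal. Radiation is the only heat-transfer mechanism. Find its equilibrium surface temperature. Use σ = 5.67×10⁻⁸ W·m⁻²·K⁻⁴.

T ≈ 310 K

At equilibrium, absorbed power = emitted power.
Absorbing cross-section = πr² = 26.06 m²; emitting surface = 4πr² = 104.2 m² (ratio 4).
(1−a)S·A_cross = εσ·A_surf·T⁴  ⇒  T⁴ = (1−a)S/(4σ).
T⁴ = 0.510·4130/(4·5.67×10⁻⁸) = 9.287×10⁹ K⁴.
T = (9.287×10⁹)^(1/4).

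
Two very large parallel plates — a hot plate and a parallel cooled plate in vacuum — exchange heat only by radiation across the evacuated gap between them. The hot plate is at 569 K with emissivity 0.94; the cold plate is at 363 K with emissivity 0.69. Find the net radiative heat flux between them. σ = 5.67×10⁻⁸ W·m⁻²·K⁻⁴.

q ≈ 3280 W/m²

For two infinite grey parallel plates, q = σ(T₁⁴ − T₂⁴)/(1/ε₁ + 1/ε₂ − 1).
T₁⁴ − T₂⁴ = 1.048×10¹¹ − 1.736×10¹⁰ = 8.746×10¹⁰ K⁴.
1/ε₁ + 1/ε₂ − 1 = 1.064 + 1.449 − 1 = 1.513.
q = 5.67×10⁻⁸ × 8.746×10¹⁰ / 1.513.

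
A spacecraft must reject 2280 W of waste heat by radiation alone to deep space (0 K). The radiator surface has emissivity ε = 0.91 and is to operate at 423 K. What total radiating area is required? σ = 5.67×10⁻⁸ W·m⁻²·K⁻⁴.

A ≈ 1.38 m²

P = εσA T⁴ ⇒ A = P/(εσT⁴).
T⁴ = 3.202×10¹⁰ K⁴.
A = 2280/(0.91 × 5.67×10⁻⁸ × 3.202×10¹⁰).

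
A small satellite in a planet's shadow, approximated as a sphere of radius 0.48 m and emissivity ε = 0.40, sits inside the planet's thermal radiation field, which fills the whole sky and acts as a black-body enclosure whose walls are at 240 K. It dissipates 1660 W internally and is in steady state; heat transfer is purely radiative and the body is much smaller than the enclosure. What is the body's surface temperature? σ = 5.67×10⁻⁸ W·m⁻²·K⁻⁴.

T ≈ 411 K

For a small grey body in a large enclosure, net radiated power = εσA(T⁴ − T_w⁴).
Steady state: P = εσA(T⁴ − T_w⁴) with A = 4πr² = 2.895 m².
T⁴ = P/(εσA) + T_w⁴ = 1660/(0.40·5.67×10⁻⁸·2.895) + (240)⁴
    = 2.528×10¹⁰ + 3.318×10⁹ = 2.860×10¹⁰ K⁴.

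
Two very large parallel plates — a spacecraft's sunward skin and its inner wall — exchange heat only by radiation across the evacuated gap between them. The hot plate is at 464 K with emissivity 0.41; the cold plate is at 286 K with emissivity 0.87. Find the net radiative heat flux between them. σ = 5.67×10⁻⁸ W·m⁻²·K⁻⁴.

For two infinite grey parallel plates, q = σ(T₁⁴ − T₂⁴)/(1/ε₁ + 1/ε₂ − 1).
T₁⁴ − T₂⁴ = 4.635×10¹⁰ − 6.691×10⁹ = 3.966×10¹⁰ K⁴.
1/ε₁ + 1/ε₂ − 1 = 2.439 + 1.149 − 1 = 2.588.
q = 5.67×10⁻⁸ × 3.966×10¹⁰ / 2.588.

q ≈ 869 W/m²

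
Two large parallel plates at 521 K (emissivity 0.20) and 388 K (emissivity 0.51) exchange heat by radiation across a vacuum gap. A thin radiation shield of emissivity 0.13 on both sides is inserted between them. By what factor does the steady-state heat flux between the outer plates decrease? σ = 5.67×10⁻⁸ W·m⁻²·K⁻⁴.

Without shield: q₀ = σΔ(T⁴)/(1/ε₁+1/ε₂−1) with denominator 5.961.
With shield the two gaps are in series; the resistances add: (1/ε₁+1/ε_s−1)+(1/ε_s+1/ε₂−1) = 11.69+8.653 = 20.35.
Heat-flux ratio q₀/q = 20.35/5.961.

factor ≈ 3.41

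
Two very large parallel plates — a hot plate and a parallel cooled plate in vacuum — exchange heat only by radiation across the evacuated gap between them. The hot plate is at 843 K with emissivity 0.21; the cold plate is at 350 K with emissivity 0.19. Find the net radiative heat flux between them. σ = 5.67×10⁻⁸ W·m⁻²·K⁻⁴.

For two infinite grey parallel plates, q = σ(T₁⁴ − T₂⁴)/(1/ε₁ + 1/ε₂ − 1).
T₁⁴ − T₂⁴ = 5.050×10¹¹ − 1.501×10¹⁰ = 4.900×10¹¹ K⁴.
1/ε₁ + 1/ε₂ − 1 = 4.762 + 5.263 − 1 = 9.025.
q = 5.67×10⁻⁸ × 4.900×10¹¹ / 9.025.

q ≈ 3080 W/m²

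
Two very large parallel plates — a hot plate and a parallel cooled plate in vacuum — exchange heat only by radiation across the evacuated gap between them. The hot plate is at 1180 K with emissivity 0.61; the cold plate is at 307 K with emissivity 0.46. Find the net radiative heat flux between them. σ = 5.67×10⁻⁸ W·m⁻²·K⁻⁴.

For two infinite grey parallel plates, q = σ(T₁⁴ − T₂⁴)/(1/ε₁ + 1/ε₂ − 1).
T₁⁴ − T₂⁴ = 1.939×10¹² − 8.883×10⁹ = 1.930×10¹² K⁴.
1/ε₁ + 1/ε₂ − 1 = 1.639 + 2.174 − 1 = 2.813.
q = 5.67×10⁻⁸ × 1.930×10¹² / 2.813.

q ≈ 38900 W/m²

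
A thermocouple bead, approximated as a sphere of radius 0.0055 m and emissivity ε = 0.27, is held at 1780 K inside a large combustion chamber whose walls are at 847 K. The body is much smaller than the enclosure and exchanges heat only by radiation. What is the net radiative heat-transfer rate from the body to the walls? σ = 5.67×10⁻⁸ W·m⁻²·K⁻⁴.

For a small grey body in a large enclosure: P_net = εσA(T_body⁴ − T_wall⁴).
A = 4πr² = 3.801×10⁻⁴ m²; T_body⁴ − T_wall⁴ = 1.004×10¹³ − 5.147×10¹¹ = 9.524×10¹² K⁴.
|P_net| = 0.27·5.67×10⁻⁸·3.801×10⁻⁴·9.524×10¹².

P_net ≈ 55.4 W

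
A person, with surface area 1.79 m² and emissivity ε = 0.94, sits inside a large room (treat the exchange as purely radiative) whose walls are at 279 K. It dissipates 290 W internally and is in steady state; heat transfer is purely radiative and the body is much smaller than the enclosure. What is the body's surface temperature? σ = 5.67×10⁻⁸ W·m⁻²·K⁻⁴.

T ≈ 309 K

For a small grey body in a large enclosure, net radiated power = εσA(T⁴ − T_w⁴).
Steady state: P = εσA(T⁴ − T_w⁴) with A = 1.79 m².
T⁴ = P/(εσA) + T_w⁴ = 290/(0.94·5.67×10⁻⁸·1.790) + (279)⁴
    = 3.040×10⁹ + 6.059×10⁹ = 9.099×10⁹ K⁴.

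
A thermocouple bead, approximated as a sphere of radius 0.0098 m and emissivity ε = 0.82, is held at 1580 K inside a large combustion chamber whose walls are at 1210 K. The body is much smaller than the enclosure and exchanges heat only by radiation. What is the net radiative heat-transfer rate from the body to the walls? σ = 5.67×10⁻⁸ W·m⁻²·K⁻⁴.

For a small grey body in a large enclosure: P_net = εσA(T_body⁴ − T_wall⁴).
A = 4πr² = 0.001207 m²; T_body⁴ − T_wall⁴ = 6.232×10¹² − 2.144×10¹² = 4.088×10¹² K⁴.
|P_net| = 0.82·5.67×10⁻⁸·0.001207·4.088×10¹².

P_net ≈ 229 W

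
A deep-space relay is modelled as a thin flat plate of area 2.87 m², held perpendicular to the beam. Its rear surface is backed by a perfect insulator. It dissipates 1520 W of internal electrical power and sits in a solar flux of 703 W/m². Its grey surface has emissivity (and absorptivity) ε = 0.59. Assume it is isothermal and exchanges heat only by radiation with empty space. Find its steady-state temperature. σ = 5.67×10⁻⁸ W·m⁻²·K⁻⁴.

At steady state, absorbed solar power + internal power = radiated power.
Absorbed: α·S·A_cross = 0.59·703·2.870 = 1190 W (cross-section A).
Total input = 1190 + 1520 = 2710 W.
Radiated: εσ·A_surf·T⁴ with A_surf = A = 2.870 m².
T⁴ = 2710/(0.59·5.67×10⁻⁸·2.870) = 2.823×10¹⁰ K⁴.

T ≈ 410 K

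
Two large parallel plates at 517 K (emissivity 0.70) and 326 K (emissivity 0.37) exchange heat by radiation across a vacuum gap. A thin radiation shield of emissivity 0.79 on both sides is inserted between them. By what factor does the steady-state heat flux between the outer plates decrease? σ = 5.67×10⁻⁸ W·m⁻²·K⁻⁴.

factor ≈ 1.49

Without shield: q₀ = σΔ(T⁴)/(1/ε₁+1/ε₂−1) with denominator 3.131.
With shield the two gaps are in series; the resistances add: (1/ε₁+1/ε_s−1)+(1/ε_s+1/ε₂−1) = 1.694+2.969 = 4.663.
Heat-flux ratio q₀/q = 4.663/3.131.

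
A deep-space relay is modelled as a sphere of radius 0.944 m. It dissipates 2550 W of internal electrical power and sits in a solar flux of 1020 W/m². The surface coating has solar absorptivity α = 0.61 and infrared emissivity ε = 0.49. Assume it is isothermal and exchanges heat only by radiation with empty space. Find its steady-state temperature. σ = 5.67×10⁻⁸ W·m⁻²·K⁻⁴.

T ≈ 343 K

At steady state, absorbed solar power + internal power = radiated power.
Absorbed: α·S·A_cross = 0.61·1020·2.800 = 1742 W (cross-section πr²).
Total input = 1742 + 2550 = 4292 W.
Radiated: εσ·A_surf·T⁴ with A_surf = 4πr² = 11.20 m².
T⁴ = 4292/(0.49·5.67×10⁻⁸·11.20) = 1.379×10¹⁰ K⁴.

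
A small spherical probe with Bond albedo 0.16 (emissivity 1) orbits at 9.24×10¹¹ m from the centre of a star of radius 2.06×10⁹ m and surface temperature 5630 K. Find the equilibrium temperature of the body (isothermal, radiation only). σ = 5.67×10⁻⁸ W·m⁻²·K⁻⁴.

T ≈ 180 K

The star's surface emits σT_*⁴; at distance d the flux is S = σT_*⁴(R_*/d)².
S = 5.67×10⁻⁸·(5630)⁴·(2.06×10⁹/9.24×10¹¹)² = 283.1 W/m².
For an isothermal sphere T⁴ = (1−a)S/(4σ) = 1.049×10⁹ K⁴.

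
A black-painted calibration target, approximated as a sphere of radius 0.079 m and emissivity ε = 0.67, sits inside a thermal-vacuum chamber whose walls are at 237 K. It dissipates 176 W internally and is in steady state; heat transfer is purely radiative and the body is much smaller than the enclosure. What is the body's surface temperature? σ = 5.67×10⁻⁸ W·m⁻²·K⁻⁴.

T ≈ 499 K

For a small grey body in a large enclosure, net radiated power = εσA(T⁴ − T_w⁴).
Steady state: P = εσA(T⁴ − T_w⁴) with A = 4πr² = 0.07843 m².
T⁴ = P/(εσA) + T_w⁴ = 176/(0.67·5.67×10⁻⁸·0.07843) + (237)⁴
    = 5.907×10¹⁰ + 3.155×10⁹ = 6.223×10¹⁰ K⁴.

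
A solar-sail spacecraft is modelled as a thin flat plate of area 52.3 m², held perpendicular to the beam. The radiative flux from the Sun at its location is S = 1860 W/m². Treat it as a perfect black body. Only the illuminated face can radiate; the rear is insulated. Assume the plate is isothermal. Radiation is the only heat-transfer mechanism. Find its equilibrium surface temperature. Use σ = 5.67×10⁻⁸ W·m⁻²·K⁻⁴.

T ≈ 426 K

At equilibrium, absorbed power = emitted power.
Absorbing cross-section = A = 52.30 m²; emitting surface = A = 52.30 m² (ratio 1).
S·A_cross = εσ·A_surf·T⁴  ⇒  T⁴ = S/(1σ).
T⁴ = 1.00·1860/(1·5.67×10⁻⁸) = 3.280×10¹⁰ K⁴.
T = (3.280×10¹⁰)^(1/4).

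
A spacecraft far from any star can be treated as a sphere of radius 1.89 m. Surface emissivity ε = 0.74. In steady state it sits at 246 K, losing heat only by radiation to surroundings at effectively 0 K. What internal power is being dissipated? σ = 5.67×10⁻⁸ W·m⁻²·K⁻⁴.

Steady state: P = εσA T⁴.
A = 4πr² = 44.89 m²; T⁴ = (246)⁴ = 3.662×10⁹ K⁴.
P = 0.74 × 5.67×10⁻⁸ × 44.89 × 3.662×10⁹.

P ≈ 6900 W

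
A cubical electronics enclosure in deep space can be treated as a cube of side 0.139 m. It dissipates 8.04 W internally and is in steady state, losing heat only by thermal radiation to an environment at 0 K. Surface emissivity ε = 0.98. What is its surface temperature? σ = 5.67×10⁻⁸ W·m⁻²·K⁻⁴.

T ≈ 188 K

Steady state: internal power = radiated power, P = εσA T⁴.
Radiating area A = 6L² = 0.1159 m².
T⁴ = P/(εσA) = 8.04/(0.98·5.67×10⁻⁸·0.1159) = 1.248×10⁹ K⁴.
T = (1.248×10⁹)^(1/4).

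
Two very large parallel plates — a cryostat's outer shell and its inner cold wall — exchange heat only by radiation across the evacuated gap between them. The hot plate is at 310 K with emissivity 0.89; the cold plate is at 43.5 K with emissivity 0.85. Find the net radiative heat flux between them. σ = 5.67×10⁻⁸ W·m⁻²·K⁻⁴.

q ≈ 403 W/m²

For two infinite grey parallel plates, q = σ(T₁⁴ − T₂⁴)/(1/ε₁ + 1/ε₂ − 1).
T₁⁴ − T₂⁴ = 9.235×10⁹ − 3.581×10⁶ = 9.232×10⁹ K⁴.
1/ε₁ + 1/ε₂ − 1 = 1.124 + 1.176 − 1 = 1.300.
q = 5.67×10⁻⁸ × 9.232×10⁹ / 1.300.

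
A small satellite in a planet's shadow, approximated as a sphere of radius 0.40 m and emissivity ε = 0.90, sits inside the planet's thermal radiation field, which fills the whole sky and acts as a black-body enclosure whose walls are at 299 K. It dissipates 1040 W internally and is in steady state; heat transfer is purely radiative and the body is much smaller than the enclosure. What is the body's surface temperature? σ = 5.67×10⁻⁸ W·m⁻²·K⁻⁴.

For a small grey body in a large enclosure, net radiated power = εσA(T⁴ − T_w⁴).
Steady state: P = εσA(T⁴ − T_w⁴) with A = 4πr² = 2.011 m².
T⁴ = P/(εσA) + T_w⁴ = 1040/(0.90·5.67×10⁻⁸·2.011) + (299)⁴
    = 1.014×10¹⁰ + 7.993×10⁹ = 1.813×10¹⁰ K⁴.

T ≈ 367 K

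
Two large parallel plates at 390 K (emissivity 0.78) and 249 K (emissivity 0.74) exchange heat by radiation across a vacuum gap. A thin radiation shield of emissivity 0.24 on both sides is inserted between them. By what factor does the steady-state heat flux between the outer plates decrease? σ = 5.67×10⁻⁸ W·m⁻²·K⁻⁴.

Without shield: q₀ = σΔ(T⁴)/(1/ε₁+1/ε₂−1) with denominator 1.633.
With shield the two gaps are in series; the resistances add: (1/ε₁+1/ε_s−1)+(1/ε_s+1/ε₂−1) = 4.449+4.518 = 8.967.
Heat-flux ratio q₀/q = 8.967/1.633.

factor ≈ 5.49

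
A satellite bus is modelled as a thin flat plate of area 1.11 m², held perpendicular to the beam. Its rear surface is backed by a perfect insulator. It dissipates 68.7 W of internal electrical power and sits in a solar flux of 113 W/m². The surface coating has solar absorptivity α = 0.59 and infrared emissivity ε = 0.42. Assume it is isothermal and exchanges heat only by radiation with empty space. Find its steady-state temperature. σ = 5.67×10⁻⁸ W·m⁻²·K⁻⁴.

At steady state, absorbed solar power + internal power = radiated power.
Absorbed: α·S·A_cross = 0.59·113·1.110 = 74.00 W (cross-section A).
Total input = 74.00 + 68.7 = 142.7 W.
Radiated: εσ·A_surf·T⁴ with A_surf = A = 1.110 m².
T⁴ = 142.7/(0.42·5.67×10⁻⁸·1.110) = 5.399×10⁹ K⁴.

T ≈ 271 K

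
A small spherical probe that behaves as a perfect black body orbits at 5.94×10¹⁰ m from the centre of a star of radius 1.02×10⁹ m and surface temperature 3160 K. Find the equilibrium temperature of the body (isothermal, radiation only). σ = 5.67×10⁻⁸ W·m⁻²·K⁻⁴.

T ≈ 293 K

The star's surface emits σT_*⁴; at distance d the flux is S = σT_*⁴(R_*/d)².
S = 5.67×10⁻⁸·(3160)⁴·(1.02×10⁹/5.94×10¹⁰)² = 1667 W/m².
For an isothermal sphere T⁴ = (1−a)S/(4σ) = 7.350×10⁹ K⁴.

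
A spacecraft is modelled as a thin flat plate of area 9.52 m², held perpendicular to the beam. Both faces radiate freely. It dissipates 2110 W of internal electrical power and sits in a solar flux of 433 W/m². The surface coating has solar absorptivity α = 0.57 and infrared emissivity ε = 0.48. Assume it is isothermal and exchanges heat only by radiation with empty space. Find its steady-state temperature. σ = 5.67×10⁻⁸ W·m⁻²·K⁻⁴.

T ≈ 305 K

At steady state, absorbed solar power + internal power = radiated power.
Absorbed: α·S·A_cross = 0.57·433·9.520 = 2350 W (cross-section A).
Total input = 2350 + 2110 = 4460 W.
Radiated: εσ·A_surf·T⁴ with A_surf = 2A = 19.04 m².
T⁴ = 4460/(0.48·5.67×10⁻⁸·19.04) = 8.606×10⁹ K⁴.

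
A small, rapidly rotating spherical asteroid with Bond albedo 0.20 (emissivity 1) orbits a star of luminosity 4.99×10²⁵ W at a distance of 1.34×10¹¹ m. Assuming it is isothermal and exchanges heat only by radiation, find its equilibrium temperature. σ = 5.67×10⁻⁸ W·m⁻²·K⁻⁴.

First find the stellar flux at distance d: S = L/(4πd²) = 4.99×10²⁵/(4π·(1.34×10¹¹)²) = 221.1 W/m².
For an isothermal sphere, absorbed (1−a)S·πr² = emitted σ·4πr²·T⁴, so T⁴ = (1−a)S/(4σ).
T⁴ = 0.800·221.1/(4·5.67×10⁻⁸) = 7.801×10⁸ K⁴.

T ≈ 167 K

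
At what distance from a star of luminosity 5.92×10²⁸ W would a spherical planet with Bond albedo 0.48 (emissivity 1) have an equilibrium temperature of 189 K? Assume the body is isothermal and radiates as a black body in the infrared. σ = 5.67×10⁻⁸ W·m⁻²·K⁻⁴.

For an isothermal black-emitting sphere, (1−a)S·πr² = σ·4πr²·T⁴ ⇒ S = 4σT⁴/(1−a).
S = 4·5.67×10⁻⁸·(189)⁴/0.520 = 556.5 W/m².
Flux falls as S = L/(4πd²), so d = √(L/(4πS)) = √(5.92×10²⁸/(4π·556.5)).

d ≈ 2.91×10¹² m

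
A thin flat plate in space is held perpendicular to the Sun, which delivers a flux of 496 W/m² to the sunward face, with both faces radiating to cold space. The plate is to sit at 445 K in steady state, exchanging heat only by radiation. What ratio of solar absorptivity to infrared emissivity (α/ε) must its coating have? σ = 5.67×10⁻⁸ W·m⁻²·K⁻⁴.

Balance: αS·A = εσ·2A·T⁴ ⇒ α/ε = 2σT⁴/S.
α/ε = 2·5.67×10⁻⁸·(445)⁴/496 = 2·5.67×10⁻⁸·3.921×10¹⁰/496.

α/ε ≈ 8.97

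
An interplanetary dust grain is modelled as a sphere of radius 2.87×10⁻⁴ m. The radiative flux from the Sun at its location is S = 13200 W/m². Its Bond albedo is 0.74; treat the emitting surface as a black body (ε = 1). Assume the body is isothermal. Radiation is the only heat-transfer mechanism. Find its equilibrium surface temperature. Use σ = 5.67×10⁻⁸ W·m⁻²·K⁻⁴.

T ≈ 351 K

At equilibrium, absorbed power = emitted power.
Absorbing cross-section = πr² = 2.588×10⁻⁷ m²; emitting surface = 4πr² = 1.035×10⁻⁶ m² (ratio 4).
(1−a)S·A_cross = εσ·A_surf·T⁴  ⇒  T⁴ = (1−a)S/(4σ).
T⁴ = 0.260·13200/(4·5.67×10⁻⁸) = 1.513×10¹⁰ K⁴.
T = (1.513×10¹⁰)^(1/4).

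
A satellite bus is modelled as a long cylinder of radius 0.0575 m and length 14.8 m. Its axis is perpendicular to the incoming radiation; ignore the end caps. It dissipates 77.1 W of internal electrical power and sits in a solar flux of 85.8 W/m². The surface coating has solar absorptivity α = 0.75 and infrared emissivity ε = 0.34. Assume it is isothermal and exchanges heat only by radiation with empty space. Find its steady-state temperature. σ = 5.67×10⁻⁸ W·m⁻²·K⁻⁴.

At steady state, absorbed solar power + internal power = radiated power.
Absorbed: α·S·A_cross = 0.75·85.8·1.702 = 109.5 W (cross-section 2rL).
Total input = 109.5 + 77.1 = 186.6 W.
Radiated: εσ·A_surf·T⁴ with A_surf = 2πrL = 5.347 m².
T⁴ = 186.6/(0.34·5.67×10⁻⁸·5.347) = 1.810×10⁹ K⁴.

T ≈ 206 K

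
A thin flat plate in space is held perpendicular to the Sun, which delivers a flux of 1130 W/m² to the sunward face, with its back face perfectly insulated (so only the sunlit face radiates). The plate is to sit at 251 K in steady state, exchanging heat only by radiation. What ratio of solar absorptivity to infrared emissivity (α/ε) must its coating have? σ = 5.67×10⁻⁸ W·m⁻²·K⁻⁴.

Balance: αS·A = εσ·1A·T⁴ ⇒ α/ε = σT⁴/S.
α/ε = 5.67×10⁻⁸·(251)⁴/1130 = 5.67×10⁻⁸·3.969×10⁹/1130.

α/ε ≈ 0.199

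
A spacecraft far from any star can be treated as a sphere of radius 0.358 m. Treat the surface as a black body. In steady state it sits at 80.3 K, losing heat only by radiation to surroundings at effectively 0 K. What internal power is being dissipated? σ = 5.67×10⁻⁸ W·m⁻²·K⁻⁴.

P ≈ 3.80 W

Steady state: P = εσA T⁴.
A = 4πr² = 1.611 m²; T⁴ = (80.3)⁴ = 4.158×10⁷ K⁴.
P = 1.0 × 5.67×10⁻⁸ × 1.611 × 4.158×10⁷.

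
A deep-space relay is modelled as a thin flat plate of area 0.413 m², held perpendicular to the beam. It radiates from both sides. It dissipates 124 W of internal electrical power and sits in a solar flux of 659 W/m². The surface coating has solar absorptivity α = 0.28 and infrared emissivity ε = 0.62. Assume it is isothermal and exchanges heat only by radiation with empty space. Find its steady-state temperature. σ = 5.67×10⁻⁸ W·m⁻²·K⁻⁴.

At steady state, absorbed solar power + internal power = radiated power.
Absorbed: α·S·A_cross = 0.28·659·0.4130 = 76.21 W (cross-section A).
Total input = 76.21 + 124 = 200.2 W.
Radiated: εσ·A_surf·T⁴ with A_surf = 2A = 0.8260 m².
T⁴ = 200.2/(0.62·5.67×10⁻⁸·0.8260) = 6.895×10⁹ K⁴.

T ≈ 288 K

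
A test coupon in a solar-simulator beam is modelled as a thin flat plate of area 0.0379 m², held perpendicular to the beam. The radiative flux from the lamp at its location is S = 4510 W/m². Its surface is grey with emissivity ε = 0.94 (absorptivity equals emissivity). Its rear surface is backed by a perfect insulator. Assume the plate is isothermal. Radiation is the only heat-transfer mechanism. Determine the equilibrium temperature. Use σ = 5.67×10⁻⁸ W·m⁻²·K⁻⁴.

T ≈ 531 K

At equilibrium, absorbed power = emitted power.
Absorbing cross-section = A = 0.03790 m²; emitting surface = A = 0.03790 m² (ratio 1).
εS·A_cross = εσ·A_surf·T⁴  ⇒  T⁴ = S/(1σ)   (ε cancels).
T⁴ = 4510/(1·5.67×10⁻⁸) = 7.954×10¹⁰ K⁴.
T = (7.954×10¹⁰)^(1/4).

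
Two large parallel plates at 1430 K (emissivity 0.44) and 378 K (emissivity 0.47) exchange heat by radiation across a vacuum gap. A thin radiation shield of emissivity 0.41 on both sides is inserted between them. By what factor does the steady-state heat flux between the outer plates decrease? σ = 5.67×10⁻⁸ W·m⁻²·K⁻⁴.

Without shield: q₀ = σΔ(T⁴)/(1/ε₁+1/ε₂−1) with denominator 3.400.
With shield the two gaps are in series; the resistances add: (1/ε₁+1/ε_s−1)+(1/ε_s+1/ε₂−1) = 3.712+3.567 = 7.278.
Heat-flux ratio q₀/q = 7.278/3.400.

factor ≈ 2.14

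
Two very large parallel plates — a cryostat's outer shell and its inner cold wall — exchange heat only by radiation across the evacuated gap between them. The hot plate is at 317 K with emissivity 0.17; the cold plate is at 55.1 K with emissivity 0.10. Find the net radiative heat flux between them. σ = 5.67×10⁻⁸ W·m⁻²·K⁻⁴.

q ≈ 38.4 W/m²

For two infinite grey parallel plates, q = σ(T₁⁴ − T₂⁴)/(1/ε₁ + 1/ε₂ − 1).
T₁⁴ − T₂⁴ = 1.010×10¹⁰ − 9.217×10⁶ = 1.009×10¹⁰ K⁴.
1/ε₁ + 1/ε₂ − 1 = 5.882 + 10.00 − 1 = 14.88.
q = 5.67×10⁻⁸ × 1.009×10¹⁰ / 14.88.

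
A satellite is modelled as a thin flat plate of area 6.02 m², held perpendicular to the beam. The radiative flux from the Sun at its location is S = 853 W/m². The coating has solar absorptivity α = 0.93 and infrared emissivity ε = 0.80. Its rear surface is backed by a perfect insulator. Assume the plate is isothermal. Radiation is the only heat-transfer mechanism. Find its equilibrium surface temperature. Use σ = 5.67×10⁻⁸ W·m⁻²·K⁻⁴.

T ≈ 364 K

At equilibrium, absorbed power = emitted power.
Absorbing cross-section = A = 6.020 m²; emitting surface = A = 6.020 m² (ratio 1).
αS·A_cross = εσ·A_surf·T⁴  ⇒  T⁴ = αS/(ε·1σ).
T⁴ = 0.930·853/(0.80·1·5.67×10⁻⁸) = 1.749×10¹⁰ K⁴.
T = (1.749×10¹⁰)^(1/4).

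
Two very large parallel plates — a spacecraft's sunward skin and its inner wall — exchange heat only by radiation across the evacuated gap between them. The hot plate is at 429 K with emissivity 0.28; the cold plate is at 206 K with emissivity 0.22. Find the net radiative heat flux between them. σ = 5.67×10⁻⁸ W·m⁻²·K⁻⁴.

q ≈ 256 W/m²

For two infinite grey parallel plates, q = σ(T₁⁴ − T₂⁴)/(1/ε₁ + 1/ε₂ − 1).
T₁⁴ − T₂⁴ = 3.387×10¹⁰ − 1.801×10⁹ = 3.207×10¹⁰ K⁴.
1/ε₁ + 1/ε₂ − 1 = 3.571 + 4.545 − 1 = 7.117.
q = 5.67×10⁻⁸ × 3.207×10¹⁰ / 7.117.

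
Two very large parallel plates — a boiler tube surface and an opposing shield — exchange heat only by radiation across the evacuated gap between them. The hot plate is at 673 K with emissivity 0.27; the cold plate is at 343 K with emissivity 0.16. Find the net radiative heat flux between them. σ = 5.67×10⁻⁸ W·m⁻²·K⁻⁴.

For two infinite grey parallel plates, q = σ(T₁⁴ − T₂⁴)/(1/ε₁ + 1/ε₂ − 1).
T₁⁴ − T₂⁴ = 2.051×10¹¹ − 1.384×10¹⁰ = 1.913×10¹¹ K⁴.
1/ε₁ + 1/ε₂ − 1 = 3.704 + 6.250 − 1 = 8.954.
q = 5.67×10⁻⁸ × 1.913×10¹¹ / 8.954.

q ≈ 1210 W/m²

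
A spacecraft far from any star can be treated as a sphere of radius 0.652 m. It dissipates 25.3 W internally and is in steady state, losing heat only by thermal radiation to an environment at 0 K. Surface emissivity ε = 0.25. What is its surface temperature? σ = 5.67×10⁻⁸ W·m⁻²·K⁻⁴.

T ≈ 135 K

Steady state: internal power = radiated power, P = εσA T⁴.
Radiating area A = 4πr² = 5.342 m².
T⁴ = P/(εσA) = 25.3/(0.25·5.67×10⁻⁸·5.342) = 3.341×10⁸ K⁴.
T = (3.341×10⁸)^(1/4).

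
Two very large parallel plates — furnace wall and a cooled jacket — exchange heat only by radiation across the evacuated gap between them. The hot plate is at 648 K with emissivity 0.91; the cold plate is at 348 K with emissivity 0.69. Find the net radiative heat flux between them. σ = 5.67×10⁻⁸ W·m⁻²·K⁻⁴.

For two infinite grey parallel plates, q = σ(T₁⁴ − T₂⁴)/(1/ε₁ + 1/ε₂ − 1).
T₁⁴ − T₂⁴ = 1.763×10¹¹ − 1.467×10¹⁰ = 1.617×10¹¹ K⁴.
1/ε₁ + 1/ε₂ − 1 = 1.099 + 1.449 − 1 = 1.548.
q = 5.67×10⁻⁸ × 1.617×10¹¹ / 1.548.

q ≈ 5920 W/m²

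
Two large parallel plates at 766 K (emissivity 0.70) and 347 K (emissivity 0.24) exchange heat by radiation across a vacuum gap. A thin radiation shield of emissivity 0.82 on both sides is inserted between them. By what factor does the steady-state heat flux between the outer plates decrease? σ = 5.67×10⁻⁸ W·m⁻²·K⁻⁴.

factor ≈ 1.31

Without shield: q₀ = σΔ(T⁴)/(1/ε₁+1/ε₂−1) with denominator 4.595.
With shield the two gaps are in series; the resistances add: (1/ε₁+1/ε_s−1)+(1/ε_s+1/ε₂−1) = 1.648+4.386 = 6.034.
Heat-flux ratio q₀/q = 6.034/4.595.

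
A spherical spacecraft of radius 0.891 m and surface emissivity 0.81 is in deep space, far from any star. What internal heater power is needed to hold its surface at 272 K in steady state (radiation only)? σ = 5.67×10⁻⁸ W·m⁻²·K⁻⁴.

P = εσ·4πr²·T⁴.
4πr² = 9.976 m²; T⁴ = 5.474×10⁹ K⁴.
P = 0.81·5.67×10⁻⁸·9.976·5.474×10⁹.

P ≈ 2510 W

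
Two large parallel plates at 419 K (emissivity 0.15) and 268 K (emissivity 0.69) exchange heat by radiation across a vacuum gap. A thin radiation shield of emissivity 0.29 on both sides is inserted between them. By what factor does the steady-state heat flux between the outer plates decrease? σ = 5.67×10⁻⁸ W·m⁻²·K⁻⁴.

Without shield: q₀ = σΔ(T⁴)/(1/ε₁+1/ε₂−1) with denominator 7.116.
With shield the two gaps are in series; the resistances add: (1/ε₁+1/ε_s−1)+(1/ε_s+1/ε₂−1) = 9.115+3.898 = 13.01.
Heat-flux ratio q₀/q = 13.01/7.116.

factor ≈ 1.83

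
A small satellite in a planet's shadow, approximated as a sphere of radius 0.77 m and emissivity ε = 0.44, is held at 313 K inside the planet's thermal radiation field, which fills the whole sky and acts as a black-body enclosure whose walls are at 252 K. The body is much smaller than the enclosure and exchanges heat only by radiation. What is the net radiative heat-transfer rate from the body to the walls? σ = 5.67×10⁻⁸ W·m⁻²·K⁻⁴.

For a small grey body in a large enclosure: P_net = εσA(T_body⁴ − T_wall⁴).
A = 4πr² = 7.451 m²; T_body⁴ − T_wall⁴ = 9.598×10⁹ − 4.033×10⁹ = 5.565×10⁹ K⁴.
|P_net| = 0.44·5.67×10⁻⁸·7.451·5.565×10⁹.

P_net ≈ 1030 W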